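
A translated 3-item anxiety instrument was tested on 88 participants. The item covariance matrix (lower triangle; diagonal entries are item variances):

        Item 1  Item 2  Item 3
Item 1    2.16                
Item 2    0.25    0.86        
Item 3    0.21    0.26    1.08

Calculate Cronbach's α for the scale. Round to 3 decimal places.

α = 0.390

ΣVar(i) = 2.16 + 0.86 + 1.08 = 4.10
Sum of the distinct covariances = 0.72
σ²_T = 4.10 + 2 × 0.72 = 5.54
α = (k/(k−1))·(1 − ΣVar(i)/σ²_T) = (3/2)·(1 − 4.10/5.54) = 0.390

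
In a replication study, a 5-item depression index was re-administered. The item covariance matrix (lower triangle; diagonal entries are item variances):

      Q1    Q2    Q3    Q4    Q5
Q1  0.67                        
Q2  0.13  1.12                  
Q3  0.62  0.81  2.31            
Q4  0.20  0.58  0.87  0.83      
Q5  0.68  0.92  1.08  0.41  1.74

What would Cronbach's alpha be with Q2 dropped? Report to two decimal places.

Remaining items: Q1, Q3, Q4, Q5 (k = 4).
ΣVar(i) = 0.67 + 2.31 + 0.83 + 1.74 = 5.55
σ²_total = 5.55 + 2 × 3.86 = 13.27
α (item deleted) = (4/3)·(1 − 5.55/13.27) = 0.78

Cronbach's alpha = 0.78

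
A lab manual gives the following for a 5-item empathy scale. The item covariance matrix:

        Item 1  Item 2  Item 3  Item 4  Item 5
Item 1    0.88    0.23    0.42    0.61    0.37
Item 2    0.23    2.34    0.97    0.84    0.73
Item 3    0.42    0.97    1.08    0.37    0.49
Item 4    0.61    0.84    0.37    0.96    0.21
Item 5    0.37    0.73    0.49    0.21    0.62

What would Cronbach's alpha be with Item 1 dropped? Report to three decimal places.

α = 0.788

Remaining items: Item 2, Item 3, Item 4, Item 5 (k = 4).
Σσᵢ² = 2.34 + 1.08 + 0.96 + 0.62 = 5.00
σ²_T = 5.00 + 2 × 3.61 = 12.22
α (item deleted) = (4/3)·(1 − 5.00/12.22) = 0.788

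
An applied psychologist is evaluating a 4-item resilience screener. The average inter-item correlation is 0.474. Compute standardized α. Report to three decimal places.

Standardized α = k·r̄ / (1 + (k−1)·r̄) = 4 × 0.474 / (1 + 3 × 0.474)
  = 1.8960 / 2.4220 = 0.783

α = 0.783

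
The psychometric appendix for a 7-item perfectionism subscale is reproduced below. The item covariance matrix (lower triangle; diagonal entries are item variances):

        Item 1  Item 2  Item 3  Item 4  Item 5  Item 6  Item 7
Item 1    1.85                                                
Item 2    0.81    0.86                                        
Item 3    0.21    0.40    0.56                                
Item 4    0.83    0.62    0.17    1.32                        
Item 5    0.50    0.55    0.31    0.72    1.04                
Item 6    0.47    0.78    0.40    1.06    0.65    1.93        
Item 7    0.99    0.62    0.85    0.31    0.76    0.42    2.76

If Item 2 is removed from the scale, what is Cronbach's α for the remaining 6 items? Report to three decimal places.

Remaining items: Item 1, Item 3, Item 4, Item 5, Item 6, Item 7 (k = 6).
Σσ²ᵢ = 1.85 + 0.56 + 1.32 + 1.04 + 1.93 + 2.76 = 9.46
σ²_total = 9.46 + 2 × 8.65 = 26.76
α (item deleted) = (6/5)·(1 − 9.46/26.76) = 0.776

α = 0.776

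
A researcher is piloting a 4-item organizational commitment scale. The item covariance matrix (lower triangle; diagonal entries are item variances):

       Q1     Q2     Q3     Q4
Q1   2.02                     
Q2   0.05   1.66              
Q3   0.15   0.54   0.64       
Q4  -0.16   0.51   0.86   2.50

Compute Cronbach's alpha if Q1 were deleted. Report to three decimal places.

α = 0.665

Remaining items: Q2, Q3, Q4 (k = 3).
ΣVar(i) = 1.66 + 0.64 + 2.50 = 4.80
σ²_T = 4.80 + 2 × 1.91 = 8.62
α (item deleted) = (3/2)·(1 − 4.80/8.62) = 0.665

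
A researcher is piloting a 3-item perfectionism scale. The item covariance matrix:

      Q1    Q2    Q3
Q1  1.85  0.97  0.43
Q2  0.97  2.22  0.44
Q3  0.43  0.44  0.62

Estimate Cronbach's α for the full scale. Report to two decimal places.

Cronbach's α = 0.66

sum of item variances = 1.85 + 2.22 + 0.62 = 4.69
Sum of the distinct covariances = 1.84
Var(T) = 4.69 + 2 × 1.84 = 8.37
α = (k/(k−1))·(1 − sum of item variances/Var(T)) = (3/2)·(1 − 4.69/8.37) = 0.66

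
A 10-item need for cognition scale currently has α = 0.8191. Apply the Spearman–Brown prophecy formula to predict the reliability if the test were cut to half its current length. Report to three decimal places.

predicted reliability = 0.694

Length factor m = 1/2
α' = m·α / (1 − (1−m)·α)
   = 1/2 × 0.8191 / (1 − (1 − 1/2) × 0.8191)
   = 0.4096 / 0.5904 = 0.694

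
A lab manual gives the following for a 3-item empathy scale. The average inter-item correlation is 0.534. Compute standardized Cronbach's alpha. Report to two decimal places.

Standardized α = k·r̄ / (1 + (k−1)·r̄) = 3 × 0.534 / (1 + 2 × 0.534)
  = 1.6020 / 2.0680 = 0.77

standardized Cronbach's alpha = 0.77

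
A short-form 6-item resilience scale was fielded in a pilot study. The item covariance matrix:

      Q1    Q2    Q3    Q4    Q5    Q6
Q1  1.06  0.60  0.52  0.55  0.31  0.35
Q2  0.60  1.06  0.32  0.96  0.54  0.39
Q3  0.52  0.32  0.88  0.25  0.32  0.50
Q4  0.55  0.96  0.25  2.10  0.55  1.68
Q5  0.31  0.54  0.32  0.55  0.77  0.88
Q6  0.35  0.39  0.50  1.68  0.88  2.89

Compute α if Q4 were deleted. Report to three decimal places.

Remaining items: Q1, Q2, Q3, Q5, Q6 (k = 5).
sum of item variances = 1.06 + 1.06 + 0.88 + 0.77 + 2.89 = 6.66
σ²_T = 6.66 + 2 × 4.73 = 16.12
α (item deleted) = (5/4)·(1 − 6.66/16.12) = 0.734

α = 0.734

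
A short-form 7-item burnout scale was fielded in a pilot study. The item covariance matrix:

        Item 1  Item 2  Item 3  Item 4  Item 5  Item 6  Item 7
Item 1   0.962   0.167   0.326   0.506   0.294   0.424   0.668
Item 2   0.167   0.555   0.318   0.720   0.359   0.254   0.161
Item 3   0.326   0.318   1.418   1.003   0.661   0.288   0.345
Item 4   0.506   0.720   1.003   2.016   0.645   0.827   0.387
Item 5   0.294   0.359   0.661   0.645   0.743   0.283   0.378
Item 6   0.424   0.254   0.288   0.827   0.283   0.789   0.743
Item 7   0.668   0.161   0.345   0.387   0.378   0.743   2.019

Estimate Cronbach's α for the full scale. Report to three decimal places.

Σσ²ᵢ = 0.962 + 0.555 + 1.418 + 2.016 + 0.743 + 0.789 + 2.019 = 8.502
Σ_{i<j} σ_ij = 9.757
Var(T) = 8.502 + 2 × 9.757 = 28.016
α = (k/(k−1))·(1 − Σσ²ᵢ/Var(T)) = (7/6)·(1 − 8.502/28.016) = 0.813

Cronbach's α = 0.813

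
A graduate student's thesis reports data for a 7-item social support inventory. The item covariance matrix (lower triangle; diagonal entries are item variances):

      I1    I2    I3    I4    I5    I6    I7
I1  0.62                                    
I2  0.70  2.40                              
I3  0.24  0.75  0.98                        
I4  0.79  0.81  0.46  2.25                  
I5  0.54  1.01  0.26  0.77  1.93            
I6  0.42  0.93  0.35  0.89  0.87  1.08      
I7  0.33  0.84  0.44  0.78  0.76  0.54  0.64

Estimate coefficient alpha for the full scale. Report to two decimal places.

α = 0.85

sum of item variances = 0.62 + 2.40 + 0.98 + 2.25 + 1.93 + 1.08 + 0.64 = 9.90
Σ_{i<j} σ_ij = 13.48
σ²_T = 9.90 + 2 × 13.48 = 36.86
α = (k/(k−1))·(1 − sum of item variances/σ²_T) = (7/6)·(1 − 9.90/36.86) = 0.85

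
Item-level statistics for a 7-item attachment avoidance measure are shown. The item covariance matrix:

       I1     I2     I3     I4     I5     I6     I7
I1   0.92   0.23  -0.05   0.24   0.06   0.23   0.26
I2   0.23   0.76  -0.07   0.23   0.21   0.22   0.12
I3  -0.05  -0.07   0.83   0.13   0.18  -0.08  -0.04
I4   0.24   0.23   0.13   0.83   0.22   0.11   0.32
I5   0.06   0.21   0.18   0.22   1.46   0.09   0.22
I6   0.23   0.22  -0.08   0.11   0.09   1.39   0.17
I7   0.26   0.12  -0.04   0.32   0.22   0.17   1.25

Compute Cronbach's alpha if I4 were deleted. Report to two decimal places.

Remaining items: I1, I2, I3, I5, I6, I7 (k = 6).
Σσ²ᵢ = 0.92 + 0.76 + 0.83 + 1.46 + 1.39 + 1.25 = 6.61
Var(T) = 6.61 + 2 × 1.75 = 10.11
α (item deleted) = (6/5)·(1 − 6.61/10.11) = 0.42

Cronbach's alpha = 0.42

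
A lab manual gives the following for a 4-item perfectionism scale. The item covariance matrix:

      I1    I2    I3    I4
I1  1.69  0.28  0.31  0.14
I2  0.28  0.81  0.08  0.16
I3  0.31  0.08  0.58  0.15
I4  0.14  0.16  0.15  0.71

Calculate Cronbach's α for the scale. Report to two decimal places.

ΣVar(i) = 1.69 + 0.81 + 0.58 + 0.71 = 3.79
Σ_{i<j} σ_ij = 1.12
Var(T) = 3.79 + 2 × 1.12 = 6.03
α = (k/(k−1))·(1 − ΣVar(i)/Var(T)) = (4/3)·(1 − 3.79/6.03) = 0.50

Cronbach's α = 0.50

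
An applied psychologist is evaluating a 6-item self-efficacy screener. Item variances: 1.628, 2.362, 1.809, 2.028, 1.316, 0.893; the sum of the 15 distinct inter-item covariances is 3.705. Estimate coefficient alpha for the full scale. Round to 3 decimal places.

coefficient alpha = 0.510

sum of item variances = 1.628 + 2.362 + 1.809 + 2.028 + 1.316 + 0.893 = 10.036
Sum of distinct covariances = 3.705
Var(T) = sum of item variances + 2·Σcov = 10.036 + 2 × 3.705 = 17.446
α = (6/5)·(1 − 10.036/17.446) = 0.510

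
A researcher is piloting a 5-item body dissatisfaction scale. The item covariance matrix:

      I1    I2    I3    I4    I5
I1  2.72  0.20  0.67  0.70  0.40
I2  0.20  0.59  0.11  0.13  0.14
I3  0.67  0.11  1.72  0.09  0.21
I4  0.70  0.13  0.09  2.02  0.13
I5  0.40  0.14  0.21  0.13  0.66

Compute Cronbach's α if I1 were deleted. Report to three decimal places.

Remaining items: I2, I3, I4, I5 (k = 4).
Σσ²ᵢ = 0.59 + 1.72 + 2.02 + 0.66 = 4.99
Var(T) = 4.99 + 2 × 0.81 = 6.61
α (item deleted) = (4/3)·(1 − 4.99/6.61) = 0.327

Cronbach's α = 0.327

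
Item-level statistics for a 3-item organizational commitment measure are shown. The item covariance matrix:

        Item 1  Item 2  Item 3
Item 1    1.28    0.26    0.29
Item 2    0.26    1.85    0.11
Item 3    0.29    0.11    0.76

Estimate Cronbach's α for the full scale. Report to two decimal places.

Cronbach's α = 0.38

sum of item variances = 1.28 + 1.85 + 0.76 = 3.89
Σ_{i<j} σ_ij = 0.66
σ²_total = 3.89 + 2 × 0.66 = 5.21
α = (k/(k−1))·(1 − sum of item variances/σ²_total) = (3/2)·(1 − 3.89/5.21) = 0.38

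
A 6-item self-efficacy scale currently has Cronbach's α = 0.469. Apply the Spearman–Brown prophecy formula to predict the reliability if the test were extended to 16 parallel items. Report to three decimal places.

predicted reliability = 0.702

Length factor m = 16/6 = 2.6667
α' = m·α / (1 + (m−1)·α)
   = 16/6 × 0.469 / (1 + (16/6 − 1) × 0.469)
   = 1.2507 / 1.7817 = 0.702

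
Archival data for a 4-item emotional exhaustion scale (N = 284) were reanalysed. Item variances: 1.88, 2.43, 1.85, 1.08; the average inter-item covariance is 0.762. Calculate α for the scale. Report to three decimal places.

ΣVar(i) = 1.88 + 2.43 + 1.85 + 1.08 = 7.24
Sum of the 6 distinct covariances = 6 × 0.762 = 4.572
σ²_T = ΣVar(i) + 2·Σcov = 7.24 + 2 × 4.572 = 16.384
α = (4/3)·(1 − 7.24/16.384) = 0.744

α = 0.744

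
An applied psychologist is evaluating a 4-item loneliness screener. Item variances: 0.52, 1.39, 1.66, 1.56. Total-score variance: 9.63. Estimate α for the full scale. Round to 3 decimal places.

α = 0.623

ΣVar(i) = 0.52 + 1.39 + 1.66 + 1.56 = 5.13
α = (k/(k−1))·(1 − ΣVar(i)/Var(T)) = (4/3)·(1 − 5.13/9.63) = 0.623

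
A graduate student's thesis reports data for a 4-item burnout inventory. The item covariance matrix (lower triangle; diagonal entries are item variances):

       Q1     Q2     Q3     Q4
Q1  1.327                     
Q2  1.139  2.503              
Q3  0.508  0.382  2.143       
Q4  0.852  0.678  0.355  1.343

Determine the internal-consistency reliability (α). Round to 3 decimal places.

α = 0.689

ΣVar(i) = 1.327 + 2.503 + 2.143 + 1.343 = 7.316
Sum of off-diagonal covariances = 3.914
Var(T) = 7.316 + 2 × 3.914 = 15.144
α = (k/(k−1))·(1 − ΣVar(i)/Var(T)) = (4/3)·(1 − 7.316/15.144) = 0.689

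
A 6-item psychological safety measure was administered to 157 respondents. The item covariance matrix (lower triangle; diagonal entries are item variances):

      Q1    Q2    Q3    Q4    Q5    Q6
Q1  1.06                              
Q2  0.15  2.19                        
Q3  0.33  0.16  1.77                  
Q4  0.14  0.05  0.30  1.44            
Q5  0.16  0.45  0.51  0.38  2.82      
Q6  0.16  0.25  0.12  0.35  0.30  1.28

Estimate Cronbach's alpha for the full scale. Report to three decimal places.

sum of item variances = 1.06 + 2.19 + 1.77 + 1.44 + 2.82 + 1.28 = 10.56
Σ_{i<j} σ_ij = 3.81
σ²_total = 10.56 + 2 × 3.81 = 18.18
α = (k/(k−1))·(1 − sum of item variances/σ²_total) = (6/5)·(1 − 10.56/18.18) = 0.503

Cronbach's alpha = 0.503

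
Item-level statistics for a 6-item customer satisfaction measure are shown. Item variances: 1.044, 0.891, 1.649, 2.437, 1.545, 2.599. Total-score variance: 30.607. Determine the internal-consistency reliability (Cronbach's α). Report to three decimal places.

ΣVar(i) = 1.044 + 0.891 + 1.649 + 2.437 + 1.545 + 2.599 = 10.165
α = (k/(k−1))·(1 − ΣVar(i)/σ²_T) = (6/5)·(1 − 10.165/30.607) = 0.801

Cronbach's α = 0.801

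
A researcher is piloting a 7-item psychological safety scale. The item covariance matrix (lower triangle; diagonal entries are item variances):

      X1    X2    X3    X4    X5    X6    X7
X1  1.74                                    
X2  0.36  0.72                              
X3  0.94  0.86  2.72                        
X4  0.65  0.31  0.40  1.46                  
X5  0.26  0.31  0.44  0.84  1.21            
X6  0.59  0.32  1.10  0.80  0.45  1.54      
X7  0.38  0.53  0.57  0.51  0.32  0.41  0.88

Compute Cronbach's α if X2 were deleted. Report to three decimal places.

Remaining items: X1, X3, X4, X5, X6, X7 (k = 6).
ΣVar(i) = 1.74 + 2.72 + 1.46 + 1.21 + 1.54 + 0.88 = 9.55
σ²_total = 9.55 + 2 × 8.66 = 26.87
α (item deleted) = (6/5)·(1 − 9.55/26.87) = 0.774

Cronbach's α = 0.774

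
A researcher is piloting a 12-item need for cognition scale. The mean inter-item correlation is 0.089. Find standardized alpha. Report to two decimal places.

Standardized α = k·r̄ / (1 + (k−1)·r̄) = 12 × 0.089 / (1 + 11 × 0.089)
  = 1.0680 / 1.9790 = 0.54

standardized alpha = 0.54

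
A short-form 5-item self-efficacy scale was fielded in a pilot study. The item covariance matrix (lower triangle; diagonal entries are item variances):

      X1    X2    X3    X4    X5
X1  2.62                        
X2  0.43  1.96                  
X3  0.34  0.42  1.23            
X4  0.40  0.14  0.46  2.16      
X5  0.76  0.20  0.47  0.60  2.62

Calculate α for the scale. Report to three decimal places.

Σσ²ᵢ = 2.62 + 1.96 + 1.23 + 2.16 + 2.62 = 10.59
Sum of off-diagonal covariances = 4.22
σ²_T = 10.59 + 2 × 4.22 = 19.03
α = (k/(k−1))·(1 − Σσ²ᵢ/σ²_T) = (5/4)·(1 − 10.59/19.03) = 0.554

α = 0.554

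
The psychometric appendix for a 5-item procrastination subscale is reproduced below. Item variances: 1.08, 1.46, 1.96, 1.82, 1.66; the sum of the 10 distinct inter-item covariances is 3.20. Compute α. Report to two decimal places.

sum of item variances = 1.08 + 1.46 + 1.96 + 1.82 + 1.66 = 7.98
Sum of distinct covariances = 3.20
Var(T) = sum of item variances + 2·Σcov = 7.98 + 2 × 3.20 = 14.38
α = (5/4)·(1 − 7.98/14.38) = 0.56

α = 0.56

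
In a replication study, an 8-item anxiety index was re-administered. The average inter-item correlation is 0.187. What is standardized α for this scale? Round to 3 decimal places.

Standardized α = k·r̄ / (1 + (k−1)·r̄) = 8 × 0.187 / (1 + 7 × 0.187)
  = 1.4960 / 2.3090 = 0.648

α = 0.648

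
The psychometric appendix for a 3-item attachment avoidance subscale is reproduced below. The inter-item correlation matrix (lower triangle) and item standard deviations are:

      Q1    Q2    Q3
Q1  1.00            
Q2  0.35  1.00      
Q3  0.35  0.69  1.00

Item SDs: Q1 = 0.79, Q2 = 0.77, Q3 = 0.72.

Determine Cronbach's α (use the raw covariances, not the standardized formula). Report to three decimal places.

α = 0.717

Σσ²ᵢ = 0.79² + 0.77² + 0.72² = 1.7354
Covariances σ_ij = r_ij · s_i · s_j:
  σ(Q1,Q2) = 0.35 × 0.79 × 0.77 = 0.2129
  σ(Q1,Q3) = 0.35 × 0.79 × 0.72 = 0.1991
  σ(Q2,Q3) = 0.69 × 0.77 × 0.72 = 0.3825
σ²_T = Σσ²ᵢ + 2·Σσ_ij = 1.7354 + 2 × 0.7945 = 3.3244
α = (3/2)·(1 − 1.7354/3.3244) = 0.717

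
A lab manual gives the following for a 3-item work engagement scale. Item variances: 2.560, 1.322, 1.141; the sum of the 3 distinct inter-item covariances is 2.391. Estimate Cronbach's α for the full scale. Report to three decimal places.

α = 0.732

ΣVar(i) = 2.560 + 1.322 + 1.141 = 5.023
Sum of distinct covariances = 2.391
Var(T) = ΣVar(i) + 2·Σcov = 5.023 + 2 × 2.391 = 9.805
α = (3/2)·(1 − 5.023/9.805) = 0.732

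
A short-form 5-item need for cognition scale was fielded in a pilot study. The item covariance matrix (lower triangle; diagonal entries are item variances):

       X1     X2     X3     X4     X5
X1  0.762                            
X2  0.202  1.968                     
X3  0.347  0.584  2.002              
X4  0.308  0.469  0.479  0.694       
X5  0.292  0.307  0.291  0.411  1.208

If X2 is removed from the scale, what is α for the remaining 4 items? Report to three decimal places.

α = 0.636

Remaining items: X1, X3, X4, X5 (k = 4).
sum of item variances = 0.762 + 2.002 + 0.694 + 1.208 = 4.666
σ²_total = 4.666 + 2 × 2.128 = 8.922
α (item deleted) = (4/3)·(1 − 4.666/8.922) = 0.636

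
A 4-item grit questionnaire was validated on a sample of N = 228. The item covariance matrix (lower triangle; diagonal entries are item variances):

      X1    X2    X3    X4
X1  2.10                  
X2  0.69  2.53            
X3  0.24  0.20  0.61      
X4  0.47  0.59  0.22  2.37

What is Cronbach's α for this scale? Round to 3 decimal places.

Cronbach's α = 0.517

ΣVar(i) = 2.10 + 2.53 + 0.61 + 2.37 = 7.61
Sum of off-diagonal covariances = 2.41
σ²_total = 7.61 + 2 × 2.41 = 12.43
α = (k/(k−1))·(1 − ΣVar(i)/σ²_total) = (4/3)·(1 − 7.61/12.43) = 0.517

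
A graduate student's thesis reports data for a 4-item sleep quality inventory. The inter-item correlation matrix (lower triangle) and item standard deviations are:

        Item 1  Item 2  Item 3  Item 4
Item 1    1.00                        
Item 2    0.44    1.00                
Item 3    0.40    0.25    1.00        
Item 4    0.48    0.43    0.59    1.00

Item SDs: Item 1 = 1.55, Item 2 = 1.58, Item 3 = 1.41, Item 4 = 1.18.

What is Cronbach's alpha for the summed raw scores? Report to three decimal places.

Cronbach's alpha = 0.740

Σσ²ᵢ = 1.55² + 1.58² + 1.41² + 1.18² = 8.2794
Covariances σ_ij = r_ij · s_i · s_j:
  σ(Item 1,Item 2) = 0.44 × 1.55 × 1.58 = 1.0776
  σ(Item 1,Item 3) = 0.40 × 1.55 × 1.41 = 0.8742
  σ(Item 1,Item 4) = 0.48 × 1.55 × 1.18 = 0.8779
  σ(Item 2,Item 3) = 0.25 × 1.58 × 1.41 = 0.5569
  σ(Item 2,Item 4) = 0.43 × 1.58 × 1.18 = 0.8017
  σ(Item 3,Item 4) = 0.59 × 1.41 × 1.18 = 0.9816
σ²_T = Σσ²ᵢ + 2·Σσ_ij = 8.2794 + 2 × 5.1699 = 18.6192
α = (4/3)·(1 − 8.2794/18.6192) = 0.740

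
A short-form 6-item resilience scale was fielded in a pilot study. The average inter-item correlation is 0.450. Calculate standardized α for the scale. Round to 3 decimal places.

Standardized α = k·r̄ / (1 + (k−1)·r̄) = 6 × 0.450 / (1 + 5 × 0.450)
  = 2.7000 / 3.2500 = 0.831

standardized α = 0.831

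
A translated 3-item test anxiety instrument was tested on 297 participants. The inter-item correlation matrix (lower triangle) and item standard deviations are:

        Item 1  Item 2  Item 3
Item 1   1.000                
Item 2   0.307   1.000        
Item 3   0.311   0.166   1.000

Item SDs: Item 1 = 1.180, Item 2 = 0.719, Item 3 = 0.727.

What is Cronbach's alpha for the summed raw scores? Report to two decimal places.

α = 0.50

Σσ²ᵢ = 1.180² + 0.719² + 0.727² = 2.4379
Covariances σ_ij = r_ij · s_i · s_j:
  σ(Item 1,Item 2) = 0.307 × 1.180 × 0.719 = 0.2605
  σ(Item 1,Item 3) = 0.311 × 1.180 × 0.727 = 0.2668
  σ(Item 2,Item 3) = 0.166 × 0.719 × 0.727 = 0.0868
σ²_T = Σσ²ᵢ + 2·Σσ_ij = 2.4379 + 2 × 0.6141 = 3.6661
α = (3/2)·(1 − 2.4379/3.6661) = 0.50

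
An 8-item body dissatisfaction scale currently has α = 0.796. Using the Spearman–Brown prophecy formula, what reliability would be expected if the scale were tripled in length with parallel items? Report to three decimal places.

Length factor m = 3
α' = m·α / (1 + (m−1)·α)
   = 3 × 0.796 / (1 + (3 − 1) × 0.796)
   = 2.3880 / 2.5920 = 0.921

predicted reliability = 0.921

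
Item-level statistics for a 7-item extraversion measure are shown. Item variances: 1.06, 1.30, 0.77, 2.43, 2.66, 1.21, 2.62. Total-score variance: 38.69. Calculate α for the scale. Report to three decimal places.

Σσ²ᵢ = 1.06 + 1.30 + 0.77 + 2.43 + 2.66 + 1.21 + 2.62 = 12.05
α = (k/(k−1))·(1 − Σσ²ᵢ/Var(T)) = (7/6)·(1 − 12.05/38.69) = 0.803

α = 0.803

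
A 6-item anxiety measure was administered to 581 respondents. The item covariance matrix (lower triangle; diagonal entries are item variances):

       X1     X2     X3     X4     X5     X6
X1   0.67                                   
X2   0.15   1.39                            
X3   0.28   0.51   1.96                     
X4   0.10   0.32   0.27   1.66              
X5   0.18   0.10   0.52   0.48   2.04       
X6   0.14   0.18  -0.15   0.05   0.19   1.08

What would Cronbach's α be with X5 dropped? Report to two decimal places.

Remaining items: X1, X2, X3, X4, X6 (k = 5).
Σσ²ᵢ = 0.67 + 1.39 + 1.96 + 1.66 + 1.08 = 6.76
σ²_T = 6.76 + 2 × 1.85 = 10.46
α (item deleted) = (5/4)·(1 − 6.76/10.46) = 0.44

Cronbach's α = 0.44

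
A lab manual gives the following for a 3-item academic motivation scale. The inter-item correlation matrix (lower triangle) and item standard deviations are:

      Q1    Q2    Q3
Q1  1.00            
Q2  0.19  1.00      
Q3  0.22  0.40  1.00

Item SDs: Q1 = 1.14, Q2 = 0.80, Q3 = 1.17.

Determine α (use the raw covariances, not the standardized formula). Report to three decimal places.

α = 0.506

Σσ²ᵢ = 1.14² + 0.80² + 1.17² = 3.3085
Covariances σ_ij = r_ij · s_i · s_j:
  σ(Q1,Q2) = 0.19 × 1.14 × 0.80 = 0.1733
  σ(Q1,Q3) = 0.22 × 1.14 × 1.17 = 0.2934
  σ(Q2,Q3) = 0.40 × 0.80 × 1.17 = 0.3744
σ²_T = Σσ²ᵢ + 2·Σσ_ij = 3.3085 + 2 × 0.8411 = 4.9907
α = (3/2)·(1 − 3.3085/4.9907) = 0.506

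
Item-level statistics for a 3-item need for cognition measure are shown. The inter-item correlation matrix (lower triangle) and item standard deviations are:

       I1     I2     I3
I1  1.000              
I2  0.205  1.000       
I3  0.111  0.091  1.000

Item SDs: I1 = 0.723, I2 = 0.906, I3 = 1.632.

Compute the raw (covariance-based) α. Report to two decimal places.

Σσ²ᵢ = 0.723² + 0.906² + 1.632² = 4.0070
Covariances σ_ij = r_ij · s_i · s_j:
  σ(I1,I2) = 0.205 × 0.723 × 0.906 = 0.1343
  σ(I1,I3) = 0.111 × 0.723 × 1.632 = 0.1310
  σ(I2,I3) = 0.091 × 0.906 × 1.632 = 0.1346
σ²_T = Σσ²ᵢ + 2·Σσ_ij = 4.0070 + 2 × 0.3999 = 4.8068
α = (3/2)·(1 − 4.0070/4.8068) = 0.25

α = 0.25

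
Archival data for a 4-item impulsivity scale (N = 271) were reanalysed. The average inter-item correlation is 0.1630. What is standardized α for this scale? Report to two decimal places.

Standardized α = k·r̄ / (1 + (k−1)·r̄) = 4 × 0.1630 / (1 + 3 × 0.1630)
  = 0.6520 / 1.4890 = 0.44

standardized α = 0.44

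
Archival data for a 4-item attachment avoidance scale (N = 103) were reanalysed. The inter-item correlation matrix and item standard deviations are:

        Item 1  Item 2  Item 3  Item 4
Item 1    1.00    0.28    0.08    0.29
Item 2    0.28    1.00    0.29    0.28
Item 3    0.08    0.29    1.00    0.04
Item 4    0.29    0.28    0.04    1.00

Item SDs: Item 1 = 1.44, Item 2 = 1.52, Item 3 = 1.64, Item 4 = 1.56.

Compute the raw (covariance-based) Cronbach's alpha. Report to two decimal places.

Cronbach's alpha = 0.51

Σσ²ᵢ = 1.44² + 1.52² + 1.64² + 1.56² = 9.5072
Covariances σ_ij = r_ij · s_i · s_j:
  σ(Item 1,Item 2) = 0.28 × 1.44 × 1.52 = 0.6129
  σ(Item 1,Item 3) = 0.08 × 1.44 × 1.64 = 0.1889
  σ(Item 1,Item 4) = 0.29 × 1.44 × 1.56 = 0.6515
  σ(Item 2,Item 3) = 0.29 × 1.52 × 1.64 = 0.7229
  σ(Item 2,Item 4) = 0.28 × 1.52 × 1.56 = 0.6639
  σ(Item 3,Item 4) = 0.04 × 1.64 × 1.56 = 0.1023
σ²_T = Σσ²ᵢ + 2·Σσ_ij = 9.5072 + 2 × 2.9424 = 15.3920
α = (4/3)·(1 − 9.5072/15.3920) = 0.51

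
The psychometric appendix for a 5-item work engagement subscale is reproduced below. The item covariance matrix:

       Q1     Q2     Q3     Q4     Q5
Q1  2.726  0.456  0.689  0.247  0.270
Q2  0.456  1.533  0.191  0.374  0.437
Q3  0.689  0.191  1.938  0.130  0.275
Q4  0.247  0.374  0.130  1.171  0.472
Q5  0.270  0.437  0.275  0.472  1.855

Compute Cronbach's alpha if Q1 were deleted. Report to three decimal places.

Cronbach's alpha = 0.489

Remaining items: Q2, Q3, Q4, Q5 (k = 4).
Σσᵢ² = 1.533 + 1.938 + 1.171 + 1.855 = 6.497
σ²_T = 6.497 + 2 × 1.879 = 10.255
α (item deleted) = (4/3)·(1 − 6.497/10.255) = 0.489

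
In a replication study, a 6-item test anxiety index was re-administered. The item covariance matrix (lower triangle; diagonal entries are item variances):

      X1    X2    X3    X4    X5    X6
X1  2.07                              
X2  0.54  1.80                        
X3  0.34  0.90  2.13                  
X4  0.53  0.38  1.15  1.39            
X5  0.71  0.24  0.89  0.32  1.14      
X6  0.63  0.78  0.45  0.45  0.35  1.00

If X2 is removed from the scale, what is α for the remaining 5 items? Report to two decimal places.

Remaining items: X1, X3, X4, X5, X6 (k = 5).
sum of item variances = 2.07 + 2.13 + 1.39 + 1.14 + 1.00 = 7.73
σ²_total = 7.73 + 2 × 5.82 = 19.37
α (item deleted) = (5/4)·(1 − 7.73/19.37) = 0.75

α = 0.75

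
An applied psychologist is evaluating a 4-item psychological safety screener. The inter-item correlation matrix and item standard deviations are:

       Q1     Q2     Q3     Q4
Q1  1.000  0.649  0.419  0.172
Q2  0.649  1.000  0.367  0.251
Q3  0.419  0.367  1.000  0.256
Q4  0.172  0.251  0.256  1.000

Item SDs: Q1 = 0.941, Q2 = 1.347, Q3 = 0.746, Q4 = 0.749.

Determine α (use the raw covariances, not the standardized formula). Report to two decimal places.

α = 0.68

Σσ²ᵢ = 0.941² + 1.347² + 0.746² + 0.749² = 3.8174
Covariances σ_ij = r_ij · s_i · s_j:
  σ(Q1,Q2) = 0.649 × 0.941 × 1.347 = 0.8226
  σ(Q1,Q3) = 0.419 × 0.941 × 0.746 = 0.2941
  σ(Q1,Q4) = 0.172 × 0.941 × 0.749 = 0.1212
  σ(Q2,Q3) = 0.367 × 1.347 × 0.746 = 0.3688
  σ(Q2,Q4) = 0.251 × 1.347 × 0.749 = 0.2532
  σ(Q3,Q4) = 0.256 × 0.746 × 0.749 = 0.1430
σ²_T = Σσ²ᵢ + 2·Σσ_ij = 3.8174 + 2 × 2.0029 = 7.8232
α = (4/3)·(1 − 3.8174/7.8232) = 0.68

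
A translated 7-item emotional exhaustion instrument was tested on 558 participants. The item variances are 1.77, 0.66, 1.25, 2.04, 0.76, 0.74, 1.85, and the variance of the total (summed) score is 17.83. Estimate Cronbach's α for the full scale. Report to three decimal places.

Σσ²ᵢ = 1.77 + 0.66 + 1.25 + 2.04 + 0.76 + 0.74 + 1.85 = 9.07
α = (k/(k−1))·(1 − Σσ²ᵢ/total variance) = (7/6)·(1 − 9.07/17.83) = 0.573

α = 0.573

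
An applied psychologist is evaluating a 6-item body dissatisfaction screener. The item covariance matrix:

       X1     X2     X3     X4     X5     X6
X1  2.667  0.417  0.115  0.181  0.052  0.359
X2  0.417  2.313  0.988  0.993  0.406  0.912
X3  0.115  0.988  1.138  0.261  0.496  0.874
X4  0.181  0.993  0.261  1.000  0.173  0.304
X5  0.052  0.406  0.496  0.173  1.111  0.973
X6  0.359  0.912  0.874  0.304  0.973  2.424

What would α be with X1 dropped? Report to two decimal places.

Remaining items: X2, X3, X4, X5, X6 (k = 5).
sum of item variances = 2.313 + 1.138 + 1.000 + 1.111 + 2.424 = 7.986
σ²_total = 7.986 + 2 × 6.380 = 20.746
α (item deleted) = (5/4)·(1 − 7.986/20.746) = 0.77

α = 0.77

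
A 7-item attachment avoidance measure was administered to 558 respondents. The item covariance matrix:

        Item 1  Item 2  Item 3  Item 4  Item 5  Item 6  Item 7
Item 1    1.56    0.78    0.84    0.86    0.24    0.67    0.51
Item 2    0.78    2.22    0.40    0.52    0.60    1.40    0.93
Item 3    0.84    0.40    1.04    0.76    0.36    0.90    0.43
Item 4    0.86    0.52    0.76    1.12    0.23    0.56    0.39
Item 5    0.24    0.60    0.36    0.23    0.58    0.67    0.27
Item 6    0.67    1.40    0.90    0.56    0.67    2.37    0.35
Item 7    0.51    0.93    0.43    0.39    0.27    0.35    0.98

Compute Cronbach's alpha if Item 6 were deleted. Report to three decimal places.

Remaining items: Item 1, Item 2, Item 3, Item 4, Item 5, Item 7 (k = 6).
ΣVar(i) = 1.56 + 2.22 + 1.04 + 1.12 + 0.58 + 0.98 = 7.50
σ²_T = 7.50 + 2 × 8.12 = 23.74
α (item deleted) = (6/5)·(1 − 7.50/23.74) = 0.821

Cronbach's alpha = 0.821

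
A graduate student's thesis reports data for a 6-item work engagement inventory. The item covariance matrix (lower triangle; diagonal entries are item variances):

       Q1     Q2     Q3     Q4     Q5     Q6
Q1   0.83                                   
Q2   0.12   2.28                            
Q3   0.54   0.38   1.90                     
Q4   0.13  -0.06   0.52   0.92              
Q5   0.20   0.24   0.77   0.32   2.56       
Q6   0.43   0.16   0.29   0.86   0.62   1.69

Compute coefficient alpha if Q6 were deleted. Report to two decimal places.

Remaining items: Q1, Q2, Q3, Q4, Q5 (k = 5).
Σσᵢ² = 0.83 + 2.28 + 1.90 + 0.92 + 2.56 = 8.49
σ²_total = 8.49 + 2 × 3.16 = 14.81
α (item deleted) = (5/4)·(1 − 8.49/14.81) = 0.53

coefficient alpha = 0.53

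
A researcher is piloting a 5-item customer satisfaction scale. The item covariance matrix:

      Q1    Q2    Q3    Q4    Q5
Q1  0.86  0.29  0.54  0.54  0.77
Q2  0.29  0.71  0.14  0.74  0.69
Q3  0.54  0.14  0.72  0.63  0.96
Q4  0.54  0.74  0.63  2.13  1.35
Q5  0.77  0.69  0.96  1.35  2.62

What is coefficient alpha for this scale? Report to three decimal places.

ΣVar(i) = 0.86 + 0.71 + 0.72 + 2.13 + 2.62 = 7.04
Sum of the distinct covariances = 6.65
σ²_total = 7.04 + 2 × 6.65 = 20.34
α = (k/(k−1))·(1 − ΣVar(i)/σ²_total) = (5/4)·(1 − 7.04/20.34) = 0.817

coefficient alpha = 0.817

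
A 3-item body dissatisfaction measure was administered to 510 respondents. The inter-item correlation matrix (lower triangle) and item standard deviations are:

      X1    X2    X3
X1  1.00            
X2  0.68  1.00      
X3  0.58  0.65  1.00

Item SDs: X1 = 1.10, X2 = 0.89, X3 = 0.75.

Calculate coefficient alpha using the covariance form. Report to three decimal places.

coefficient alpha = 0.828

Σσ²ᵢ = 1.10² + 0.89² + 0.75² = 2.5646
Covariances σ_ij = r_ij · s_i · s_j:
  σ(X1,X2) = 0.68 × 1.10 × 0.89 = 0.6657
  σ(X1,X3) = 0.58 × 1.10 × 0.75 = 0.4785
  σ(X2,X3) = 0.65 × 0.89 × 0.75 = 0.4339
σ²_T = Σσ²ᵢ + 2·Σσ_ij = 2.5646 + 2 × 1.5781 = 5.7208
α = (3/2)·(1 − 2.5646/5.7208) = 0.828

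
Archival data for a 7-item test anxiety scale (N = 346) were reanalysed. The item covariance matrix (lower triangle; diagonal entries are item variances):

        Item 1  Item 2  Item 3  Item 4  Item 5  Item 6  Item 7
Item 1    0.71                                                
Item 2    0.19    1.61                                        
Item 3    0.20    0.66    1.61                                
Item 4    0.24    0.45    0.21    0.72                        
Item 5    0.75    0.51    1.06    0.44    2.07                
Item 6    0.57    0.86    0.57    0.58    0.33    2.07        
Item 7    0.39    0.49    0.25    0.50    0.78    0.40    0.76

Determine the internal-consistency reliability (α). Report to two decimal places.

α = 0.80

Σσ²ᵢ = 0.71 + 1.61 + 1.61 + 0.72 + 2.07 + 2.07 + 0.76 = 9.55
Sum of the distinct covariances = 10.43
Var(T) = 9.55 + 2 × 10.43 = 30.41
α = (k/(k−1))·(1 − Σσ²ᵢ/Var(T)) = (7/6)·(1 − 9.55/30.41) = 0.80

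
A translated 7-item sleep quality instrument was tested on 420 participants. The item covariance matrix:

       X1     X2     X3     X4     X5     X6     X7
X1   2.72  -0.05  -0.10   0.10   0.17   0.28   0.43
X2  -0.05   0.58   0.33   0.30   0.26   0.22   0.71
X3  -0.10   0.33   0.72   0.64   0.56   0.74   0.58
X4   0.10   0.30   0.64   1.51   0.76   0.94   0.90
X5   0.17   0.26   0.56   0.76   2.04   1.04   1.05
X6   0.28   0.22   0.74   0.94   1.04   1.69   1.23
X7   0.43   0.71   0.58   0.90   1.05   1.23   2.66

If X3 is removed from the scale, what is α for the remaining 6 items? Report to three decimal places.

α = 0.718

Remaining items: X1, X2, X4, X5, X6, X7 (k = 6).
sum of item variances = 2.72 + 0.58 + 1.51 + 2.04 + 1.69 + 2.66 = 11.20
total variance = 11.20 + 2 × 8.34 = 27.88
α (item deleted) = (6/5)·(1 − 11.20/27.88) = 0.718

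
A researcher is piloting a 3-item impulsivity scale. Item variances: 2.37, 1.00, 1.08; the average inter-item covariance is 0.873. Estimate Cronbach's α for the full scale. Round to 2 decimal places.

ΣVar(i) = 2.37 + 1.00 + 1.08 = 4.45
Sum of the 3 distinct covariances = 3 × 0.873 = 2.619
total variance = ΣVar(i) + 2·Σcov = 4.45 + 2 × 2.619 = 9.688
α = (3/2)·(1 − 4.45/9.688) = 0.81

α = 0.81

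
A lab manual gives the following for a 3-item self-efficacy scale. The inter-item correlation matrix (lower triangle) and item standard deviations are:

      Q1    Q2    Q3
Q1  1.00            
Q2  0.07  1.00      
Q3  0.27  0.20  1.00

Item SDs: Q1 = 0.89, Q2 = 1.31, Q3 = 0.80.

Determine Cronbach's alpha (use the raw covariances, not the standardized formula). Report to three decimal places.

α = 0.352

Σσ²ᵢ = 0.89² + 1.31² + 0.80² = 3.1482
Covariances σ_ij = r_ij · s_i · s_j:
  σ(Q1,Q2) = 0.07 × 0.89 × 1.31 = 0.0816
  σ(Q1,Q3) = 0.27 × 0.89 × 0.80 = 0.1922
  σ(Q2,Q3) = 0.20 × 1.31 × 0.80 = 0.2096
σ²_T = Σσ²ᵢ + 2·Σσ_ij = 3.1482 + 2 × 0.4834 = 4.1150
α = (3/2)·(1 − 3.1482/4.1150) = 0.352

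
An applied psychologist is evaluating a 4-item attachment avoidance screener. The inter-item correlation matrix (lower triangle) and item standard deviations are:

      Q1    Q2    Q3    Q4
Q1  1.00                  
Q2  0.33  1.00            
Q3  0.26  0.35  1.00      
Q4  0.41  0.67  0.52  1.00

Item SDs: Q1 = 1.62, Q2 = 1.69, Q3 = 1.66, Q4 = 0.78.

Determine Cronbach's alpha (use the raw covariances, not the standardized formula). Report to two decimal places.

Cronbach's alpha = 0.68

Σσ²ᵢ = 1.62² + 1.69² + 1.66² + 0.78² = 8.8445
Covariances σ_ij = r_ij · s_i · s_j:
  σ(Q1,Q2) = 0.33 × 1.62 × 1.69 = 0.9035
  σ(Q1,Q3) = 0.26 × 1.62 × 1.66 = 0.6992
  σ(Q1,Q4) = 0.41 × 1.62 × 0.78 = 0.5181
  σ(Q2,Q3) = 0.35 × 1.69 × 1.66 = 0.9819
  σ(Q2,Q4) = 0.67 × 1.69 × 0.78 = 0.8832
  σ(Q3,Q4) = 0.52 × 1.66 × 0.78 = 0.6733
σ²_T = Σσ²ᵢ + 2·Σσ_ij = 8.8445 + 2 × 4.6592 = 18.1629
α = (4/3)·(1 − 8.8445/18.1629) = 0.68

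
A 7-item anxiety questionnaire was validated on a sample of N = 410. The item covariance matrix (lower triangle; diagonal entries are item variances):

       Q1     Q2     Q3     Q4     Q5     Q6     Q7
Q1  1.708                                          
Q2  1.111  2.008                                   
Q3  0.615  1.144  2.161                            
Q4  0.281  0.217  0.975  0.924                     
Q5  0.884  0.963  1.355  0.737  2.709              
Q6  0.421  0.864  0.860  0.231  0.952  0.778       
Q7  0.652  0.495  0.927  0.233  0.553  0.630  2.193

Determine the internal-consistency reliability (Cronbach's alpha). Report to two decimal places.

α = 0.83

sum of item variances = 1.708 + 2.008 + 2.161 + 0.924 + 2.709 + 0.778 + 2.193 = 12.481
Sum of the distinct covariances = 15.100
σ²_T = 12.481 + 2 × 15.100 = 42.681
α = (k/(k−1))·(1 − sum of item variances/σ²_T) = (7/6)·(1 − 12.481/42.681) = 0.83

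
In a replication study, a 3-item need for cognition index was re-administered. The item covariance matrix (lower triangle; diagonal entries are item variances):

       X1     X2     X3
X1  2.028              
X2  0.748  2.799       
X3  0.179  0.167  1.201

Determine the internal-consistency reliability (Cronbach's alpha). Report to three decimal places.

Cronbach's alpha = 0.399

ΣVar(i) = 2.028 + 2.799 + 1.201 = 6.028
Sum of off-diagonal covariances = 1.094
Var(T) = 6.028 + 2 × 1.094 = 8.216
α = (k/(k−1))·(1 − ΣVar(i)/Var(T)) = (3/2)·(1 − 6.028/8.216) = 0.399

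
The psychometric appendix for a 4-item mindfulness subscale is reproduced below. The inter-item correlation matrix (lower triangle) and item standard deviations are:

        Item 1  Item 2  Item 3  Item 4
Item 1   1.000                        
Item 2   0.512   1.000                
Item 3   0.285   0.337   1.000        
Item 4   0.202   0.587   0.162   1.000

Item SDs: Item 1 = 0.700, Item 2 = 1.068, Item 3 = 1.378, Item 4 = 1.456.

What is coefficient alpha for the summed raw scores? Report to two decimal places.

Σσ²ᵢ = 0.700² + 1.068² + 1.378² + 1.456² = 5.6494
Covariances σ_ij = r_ij · s_i · s_j:
  σ(Item 1,Item 2) = 0.512 × 0.700 × 1.068 = 0.3828
  σ(Item 1,Item 3) = 0.285 × 0.700 × 1.378 = 0.2749
  σ(Item 1,Item 4) = 0.202 × 0.700 × 1.456 = 0.2059
  σ(Item 2,Item 3) = 0.337 × 1.068 × 1.378 = 0.4960
  σ(Item 2,Item 4) = 0.587 × 1.068 × 1.456 = 0.9128
  σ(Item 3,Item 4) = 0.162 × 1.378 × 1.456 = 0.3250
σ²_T = Σσ²ᵢ + 2·Σσ_ij = 5.6494 + 2 × 2.5974 = 10.8442
α = (4/3)·(1 − 5.6494/10.8442) = 0.64

coefficient alpha = 0.64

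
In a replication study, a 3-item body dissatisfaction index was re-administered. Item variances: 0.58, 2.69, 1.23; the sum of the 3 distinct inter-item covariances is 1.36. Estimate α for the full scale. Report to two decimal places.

α = 0.57

Σσ²ᵢ = 0.58 + 2.69 + 1.23 = 4.50
Sum of distinct covariances = 1.36
σ²_T = Σσ²ᵢ + 2·Σcov = 4.50 + 2 × 1.36 = 7.22
α = (3/2)·(1 − 4.50/7.22) = 0.57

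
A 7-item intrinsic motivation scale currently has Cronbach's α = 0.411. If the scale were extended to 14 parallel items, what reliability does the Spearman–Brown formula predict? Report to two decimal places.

Length factor m = 14/7 = 2.0000
α' = m·α / (1 + (m−1)·α)
   = 14/7 × 0.411 / (1 + (14/7 − 1) × 0.411)
   = 0.8220 / 1.4110 = 0.58

predicted reliability = 0.58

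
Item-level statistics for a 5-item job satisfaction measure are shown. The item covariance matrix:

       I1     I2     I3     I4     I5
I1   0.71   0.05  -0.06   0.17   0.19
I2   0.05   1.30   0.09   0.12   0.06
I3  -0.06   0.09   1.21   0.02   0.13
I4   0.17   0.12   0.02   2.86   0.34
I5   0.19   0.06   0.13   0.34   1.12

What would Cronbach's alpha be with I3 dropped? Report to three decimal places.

Cronbach's alpha = 0.316

Remaining items: I1, I2, I4, I5 (k = 4).
Σσᵢ² = 0.71 + 1.30 + 2.86 + 1.12 = 5.99
σ²_T = 5.99 + 2 × 0.93 = 7.85
α (item deleted) = (4/3)·(1 − 5.99/7.85) = 0.316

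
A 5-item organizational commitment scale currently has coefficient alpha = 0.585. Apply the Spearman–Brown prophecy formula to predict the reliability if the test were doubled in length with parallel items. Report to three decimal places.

predicted reliability = 0.738

Length factor m = 2
α' = m·α / (1 + (m−1)·α)
   = 2 × 0.585 / (1 + (2 − 1) × 0.585)
   = 1.1700 / 1.5850 = 0.738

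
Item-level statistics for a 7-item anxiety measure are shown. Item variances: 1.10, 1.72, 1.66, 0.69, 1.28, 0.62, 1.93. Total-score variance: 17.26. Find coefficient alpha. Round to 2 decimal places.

sum of item variances = 1.10 + 1.72 + 1.66 + 0.69 + 1.28 + 0.62 + 1.93 = 9.00
α = (k/(k−1))·(1 − sum of item variances/Var(T)) = (7/6)·(1 − 9.00/17.26) = 0.56

coefficient alpha = 0.56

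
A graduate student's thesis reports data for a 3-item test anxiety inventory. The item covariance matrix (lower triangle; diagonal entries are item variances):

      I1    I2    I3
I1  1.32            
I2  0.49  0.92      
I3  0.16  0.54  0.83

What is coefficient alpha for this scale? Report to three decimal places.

ΣVar(i) = 1.32 + 0.92 + 0.83 = 3.07
Σ_{i<j} σ_ij = 1.19
σ²_total = 3.07 + 2 × 1.19 = 5.45
α = (k/(k−1))·(1 − ΣVar(i)/σ²_total) = (3/2)·(1 − 3.07/5.45) = 0.655

coefficient alpha = 0.655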